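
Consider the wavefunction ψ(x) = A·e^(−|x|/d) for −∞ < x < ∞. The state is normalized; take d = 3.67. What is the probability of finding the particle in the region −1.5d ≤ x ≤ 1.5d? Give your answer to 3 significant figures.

The probability is P = ∫ |ψ|² dx over [−1.5d, 1.5d].
Since A² = 1/(d), this is the region integral divided by the full normalization integral.
By symmetry take twice the x ≥ 0 contribution in numerator and denominator; the 2's cancel. Let u = x/d; then A² and the length scale cancel, so P = ∫_{0}^{1.5} e^(-2·u) du ÷ ∫_{0}^{∞} e^(-2·u) du.
Using ∫ e^(-2·u) du = -e^(-2·u)/2, the numerator is 1/2 - e^(-3)/2 and the denominator is 1/2.
Taking the ratio, P = 0.9502.

P ≈ 0.950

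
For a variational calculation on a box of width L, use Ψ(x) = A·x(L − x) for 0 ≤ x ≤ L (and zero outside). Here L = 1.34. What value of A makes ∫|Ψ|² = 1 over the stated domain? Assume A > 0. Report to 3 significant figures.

Normalization requires ∫|Ψ|² dx = 1, integrated from 0 to L.
Expanding the polynomial and integrating term by term, the integral (without the A² prefactor) comes out to L^5/30.
So A² = (L^5/30)^(−1).
Plugging in L = 1.34 yields A = 2.635.

A ≈ 2.64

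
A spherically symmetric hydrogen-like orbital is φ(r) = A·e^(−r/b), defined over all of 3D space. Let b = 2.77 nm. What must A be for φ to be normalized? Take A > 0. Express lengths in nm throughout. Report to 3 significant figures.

Require ∫ |φ|² 4πr² dr = 1 over the whole domain.
(Spherical symmetry: dV = 4πr² dr.)
With ∫₀^∞ r^2 e^(−αr) dr = 2!/α^3, with φ = A·e^(−r/b), the integral evaluates to A²·[π·b^3].
Setting this equal to 1 gives A² = 1/(π·b^3).
Plugging in b = 2.77 yields A = 0.1224.

A ≈ 0.122 nm^(-3/2)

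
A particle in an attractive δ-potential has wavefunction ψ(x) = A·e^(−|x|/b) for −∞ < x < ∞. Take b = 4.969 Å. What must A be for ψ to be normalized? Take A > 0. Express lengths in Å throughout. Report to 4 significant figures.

A ≈ 0.4486 Å^(-1/2)

We need A² ∫|f|² dx = 1, taking the integral from −∞ to ∞.
With ∫₀^∞ x^0 e^(−αx) dx = 0!/α^1, with ψ = A·e^(−|x|/b), the integral evaluates to A²·[b].
Plugging in b = 4.969 yields A = 0.44861.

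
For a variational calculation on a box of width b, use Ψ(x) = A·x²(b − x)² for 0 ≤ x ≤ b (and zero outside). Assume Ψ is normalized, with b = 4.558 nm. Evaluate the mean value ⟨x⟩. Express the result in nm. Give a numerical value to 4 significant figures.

By definition ⟨x⟩ = ∫ x |Ψ(x)|² dx.
Expanding the polynomial and integrating term by term, the ratio of the moment integral to the normalization integral gives ⟨x⟩ = b/2.
Putting b = 4.558 gives 2.2790.

⟨x⟩ ≈ 2.279 nm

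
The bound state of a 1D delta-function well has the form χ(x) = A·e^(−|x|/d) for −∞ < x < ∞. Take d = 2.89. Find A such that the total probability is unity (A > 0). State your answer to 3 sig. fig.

The normalization condition is ∫|χ|² dx = 1 from −∞ to ∞.
Recall ∫₀^∞ x^m e^(−x/β) dx = m!·β^(m+1), ∫|χ|² dx = A²·(d).
So A² = (d)^(−1).
Substituting d = 2.89 gives A² = 0.3460, so A = 0.5882.

A ≈ 0.588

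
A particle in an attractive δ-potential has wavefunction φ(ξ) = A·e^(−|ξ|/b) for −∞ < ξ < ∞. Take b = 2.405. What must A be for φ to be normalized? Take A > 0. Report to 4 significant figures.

Normalization requires ∫|φ|² dξ = 1, integrated from −∞ to ∞.
Using ∫₀^∞ ξⁿ e^(−αξ) dξ = n!/αⁿ⁺¹, carrying out the integral gives A² · b.
So A² = (b)^(−1).
Substituting b = 2.405 gives A² = 0.41580, so A = 0.64483.

A ≈ 0.6448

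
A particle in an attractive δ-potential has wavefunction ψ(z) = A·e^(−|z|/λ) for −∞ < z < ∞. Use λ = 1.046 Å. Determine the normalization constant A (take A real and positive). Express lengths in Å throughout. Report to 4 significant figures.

We need A² ∫|f|² dz = 1, taking the integral from −∞ to ∞.
Carrying out the integral gives A² · λ.
Substituting λ = 1.046 gives A² = 0.95602, so A = 0.97776.

A ≈ 0.9778 Å^(-1/2)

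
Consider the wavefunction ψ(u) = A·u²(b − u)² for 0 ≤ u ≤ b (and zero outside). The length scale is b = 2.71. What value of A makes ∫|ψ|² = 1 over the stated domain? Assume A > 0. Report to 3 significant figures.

Normalization requires ∫|ψ|² du = 1, integrated from 0 to b.
∫|ψ|² du = A²·(b^9/630).
Hence A² = 1/[b^9/630].
With b = 2.71: A² = 0.07991 and A = 0.2827.

A ≈ 0.283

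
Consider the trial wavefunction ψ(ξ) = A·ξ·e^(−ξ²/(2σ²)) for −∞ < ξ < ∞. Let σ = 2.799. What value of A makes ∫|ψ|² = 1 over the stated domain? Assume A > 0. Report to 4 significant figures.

A ≈ 0.2268

We need A² ∫|f|² dξ = 1, taking the integral from −∞ to ∞.
The integral (without the A² prefactor) comes out to √(π)·σ^3/2.
Setting this equal to 1 gives A² = 1/(√(π)·σ^3/2).
Plugging in σ = 2.799 yields A = 0.22684.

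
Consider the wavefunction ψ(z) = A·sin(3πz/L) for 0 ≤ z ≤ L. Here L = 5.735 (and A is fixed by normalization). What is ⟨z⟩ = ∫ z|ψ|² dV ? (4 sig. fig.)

⟨z⟩ ≈ 2.868

By definition ⟨z⟩ = ∫ z |ψ(z)|² dz.
With ∫₀^L sin²(nπz/L) dz = L/2, since the A² factors cancel between numerator and denominator, ⟨z⟩ = L/2.
With L = 5.735, ⟨z⟩ = 2.8675.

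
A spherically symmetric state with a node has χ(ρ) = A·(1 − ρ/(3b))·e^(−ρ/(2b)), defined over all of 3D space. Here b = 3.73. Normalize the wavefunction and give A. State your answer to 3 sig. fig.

A ≈ 0.0480

We need A² ∫|f|² 4πρ² dρ = 1, taking the integral from 0 to ∞.
(Spherical symmetry: dV = 4πρ² dρ.)
With χ = A·(1 − ρ/(3b))·e^(−ρ/(2b)), the integral evaluates to A²·[8·π·b^3/3].
So A² = (8·π·b^3/3)^(−1).
Substituting b = 3.73 gives A² = 0.002300, so A = 0.04796.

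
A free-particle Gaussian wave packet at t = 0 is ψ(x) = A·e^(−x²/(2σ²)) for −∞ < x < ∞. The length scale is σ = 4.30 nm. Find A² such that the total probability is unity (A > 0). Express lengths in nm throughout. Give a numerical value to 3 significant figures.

A^2 ≈ 0.131 nm^(-1)

The normalization condition is ∫|ψ|² dx = 1 from −∞ to ∞.
With ∫_{−∞}^{∞} x^(2m) e^(−αx²) dx = (2m−1)!!·√π / (2^m α^(m+1/2)), with ψ = A·e^(−x²/(2σ²)), the integral evaluates to A²·[√(π)·σ].
So A² = (√(π)·σ)^(−1).
Substituting σ = 4.30 gives A² = 0.1312, so A = 0.3622.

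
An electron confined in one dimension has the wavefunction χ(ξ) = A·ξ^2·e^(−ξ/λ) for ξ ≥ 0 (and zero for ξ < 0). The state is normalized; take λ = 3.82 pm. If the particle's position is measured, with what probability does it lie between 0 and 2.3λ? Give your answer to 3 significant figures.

|χ|² is the probability density, so P = ∫_{0}^{2.3λ} |χ|² dξ.
The normalization integral ∫|χ|²dξ over the whole domain equals 3·λ^5/4·A², and A² cancels in the ratio.
Let u = ξ/λ; then A² and the length scale cancel, so P = ∫_{0}^{2.3} u^4·e^(-2·u) du ÷ ∫_{0}^{∞} u^4·e^(-2·u) du.
An antiderivative of u^4·e^(-2·u) is -(u^4/2 + u^3 + 3·u^2/2 + 3·u/2 + 3/4)·e^(-2·u); evaluating from 0 to 2.3 gives ≈ 0.36507, while the full integral is 3/4.
Taking the ratio, P = 0.4868.

P ≈ 0.487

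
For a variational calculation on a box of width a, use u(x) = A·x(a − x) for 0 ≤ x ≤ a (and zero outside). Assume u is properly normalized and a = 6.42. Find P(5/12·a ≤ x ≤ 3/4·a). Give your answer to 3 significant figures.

P = ∫_{5/12·a}^{3/4·a} |u(x)|² dx.
Since A² = 1/(a^5/30), this is the region integral divided by the full normalization integral.
In terms of t = x/a (A² and the length scale cancel between numerator and denominator), P = [∫_{5/12}^{3/4} t^2·(1 - t)^2 dt] / [∫_{0}^{1} t^2·(1 - t)^2 dt].
With ∫ t^2·(1 - t)^2 dt = t^3·(6·t^2 - 15·t + 10)/30 + C, the region integral is ≈ 0.018329 and the full one is 1/30.
Evaluating gives P = 0.5499.

P ≈ 0.550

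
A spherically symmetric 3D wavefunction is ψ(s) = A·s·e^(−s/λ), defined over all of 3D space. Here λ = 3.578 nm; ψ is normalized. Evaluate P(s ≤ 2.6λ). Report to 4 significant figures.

P ≈ 0.5939

With dV = 4πs²ds, the probability is ∫|ψ|² dV over s ≤ 2.6λ.
Normalization gives A² = 1/(3·π·λ^5).
Substituting u = s/λ, A², 4π and the length scale all cancel in the ratio: P = ∫_{0}^{2.6} u^4·e^(-2·u) du / ∫_{0}^{∞} u^4·e^(-2·u) du.
An antiderivative of u^4·e^(-2·u) is -(u^4/2 + u^3 + 3·u^2/2 + 3·u/2 + 3/4)·e^(-2·u); evaluating from 0 to 2.6 gives ≈ 0.445404, while the full integral is 3/4.
Taking the ratio yields P = 0.59387.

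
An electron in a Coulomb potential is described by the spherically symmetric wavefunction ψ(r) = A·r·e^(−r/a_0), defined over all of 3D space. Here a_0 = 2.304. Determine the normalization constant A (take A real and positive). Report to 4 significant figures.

A ≈ 0.04043

Normalization requires ∫|ψ|² 4πr² dr = 1, integrated from 0 to ∞.
In 3D with spherical symmetry the volume element is 4πr² dr.
With ψ = A·r·e^(−r/a_0), the integral evaluates to A²·[3·π·a_0^5].
Setting this equal to 1 gives A² = 1/(3·π·a_0^5).
With a_0 = 2.304: A² = 0.0016342 and A = 0.040426.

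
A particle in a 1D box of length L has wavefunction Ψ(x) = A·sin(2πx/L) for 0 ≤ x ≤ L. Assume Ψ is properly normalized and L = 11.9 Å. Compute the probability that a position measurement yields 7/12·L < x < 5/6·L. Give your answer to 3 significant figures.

|Ψ|² is the probability density, so P = ∫_{7/12·L}^{5/6·L} |Ψ|² dx.
Since A² = 1/(L/2), this is the region integral divided by the full normalization integral.
Let u = x/L; then A² and the length scale cancel, so P = ∫_{7/12}^{5/6} sin(2·π·u)^2 du ÷ ∫_{0}^{1} sin(2·π·u)^2 du.
An antiderivative of sin(2·π·u)^2 is u/2 - sin(4·π·u)/(8·π); evaluating from 7/12 to 5/6 gives √(3)/(8·π) + 1/8, while the full integral is 1/2.
Taking the ratio, P = (√(3) + π)/(4·π).

P ≈ 0.388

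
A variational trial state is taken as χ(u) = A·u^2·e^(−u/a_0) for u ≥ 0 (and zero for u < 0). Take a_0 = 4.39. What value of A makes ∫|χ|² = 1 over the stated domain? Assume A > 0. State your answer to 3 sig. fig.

We need A² ∫|f|² du = 1, taking the integral from 0 to ∞.
The integral (without the A² prefactor) comes out to 3·a_0^5/4.
Substituting a_0 = 4.39 gives A² = 0.0008177, so A = 0.02860.

A ≈ 0.0286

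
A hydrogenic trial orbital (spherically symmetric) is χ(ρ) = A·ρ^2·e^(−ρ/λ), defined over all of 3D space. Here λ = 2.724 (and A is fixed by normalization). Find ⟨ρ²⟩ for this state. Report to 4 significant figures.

⟨ρ²⟩ = ∫ ρ^2 |χ|² 4πρ² dρ over the full domain.
With ∫₀^∞ ρ^8 e^(−αρ) dρ = 8!/α^9, the ratio of the moment integral to the normalization integral gives ⟨ρ²⟩ = 14·λ^2.
With λ = 2.724, ⟨ρ^2⟩ = 103.88.

⟨ρ^2⟩ ≈ 103.9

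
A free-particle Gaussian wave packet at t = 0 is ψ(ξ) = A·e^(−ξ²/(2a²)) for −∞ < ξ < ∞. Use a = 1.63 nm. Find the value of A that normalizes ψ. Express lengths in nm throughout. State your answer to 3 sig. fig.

A ≈ 0.588 nm^(-1/2)

Normalization requires ∫|ψ|² dξ = 1, integrated from −∞ to ∞.
With ∫_{−∞}^{∞} ξ^(2m) e^(−αξ²) dξ = (2m−1)!!·√π / (2^m α^(m+1/2)), carrying out the integral gives A² · √(π)·a.
With a = 1.63: A² = 0.3461 and A = 0.5883.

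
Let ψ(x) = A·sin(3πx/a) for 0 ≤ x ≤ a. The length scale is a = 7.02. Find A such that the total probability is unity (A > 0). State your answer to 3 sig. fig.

A ≈ 0.534

The normalization condition is ∫|ψ|² dx = 1 from 0 to a.
With ∫₀^a sin²(nπx/a) dx = a/2, ∫|ψ|² dx = A²·(a/2).
So A² = (a/2)^(−1).
Plugging in a = 7.02 yields A = 0.5338.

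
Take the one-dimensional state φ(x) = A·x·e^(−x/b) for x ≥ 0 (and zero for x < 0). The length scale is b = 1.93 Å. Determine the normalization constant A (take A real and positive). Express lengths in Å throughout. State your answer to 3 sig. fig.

A ≈ 0.746 Å^(-3/2)

We need A² ∫|f|² dx = 1, taking the integral from 0 to ∞.
With ∫₀^∞ x^2 e^(−αx) dx = 2!/α^3, with φ = A·x·e^(−x/b), the integral evaluates to A²·[b^3/4].
So A² = (b^3/4)^(−1).
Plugging in b = 1.93 yields A = 0.7459.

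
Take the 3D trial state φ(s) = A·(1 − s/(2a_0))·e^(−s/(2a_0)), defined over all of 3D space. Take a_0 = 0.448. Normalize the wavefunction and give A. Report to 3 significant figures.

The normalization condition is ∫|φ|² 4πs² ds = 1 from 0 to ∞.
With ∫₀^∞ s^4 e^(−αs) ds = 4!/α^5, the integral (without the A² prefactor) comes out to 8·π·a_0^3.
Plugging in a_0 = 0.448 yields A = 0.6652.

A ≈ 0.665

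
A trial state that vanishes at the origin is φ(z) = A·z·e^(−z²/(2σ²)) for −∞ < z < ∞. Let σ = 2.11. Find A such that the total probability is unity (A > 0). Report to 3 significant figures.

A ≈ 0.347

We need A² ∫|f|² dz = 1, taking the integral from −∞ to ∞.
With φ = A·z·e^(−z²/(2σ²)), the integral evaluates to A²·[√(π)·σ^3/2].
Hence A² = 1/[√(π)·σ^3/2].
Plugging in σ = 2.11 yields A = 0.3466.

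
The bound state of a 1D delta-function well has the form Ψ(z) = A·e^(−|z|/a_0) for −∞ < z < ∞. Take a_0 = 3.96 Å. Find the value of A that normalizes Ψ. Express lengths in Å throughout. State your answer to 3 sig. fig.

Require ∫ |Ψ|² dz = 1 over the whole domain.
Using ∫₀^∞ zⁿ e^(−αz) dz = n!/αⁿ⁺¹, the integral (without the A² prefactor) comes out to a_0.
Hence A² = 1/[a_0].
Substituting a_0 = 3.96 gives A² = 0.2525, so A = 0.5025.

A ≈ 0.503 Å^(-1/2)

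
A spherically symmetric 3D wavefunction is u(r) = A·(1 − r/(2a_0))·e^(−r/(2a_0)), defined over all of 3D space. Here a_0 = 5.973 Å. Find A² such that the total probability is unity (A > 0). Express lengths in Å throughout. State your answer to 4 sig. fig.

A^2 ≈ 0.0001867 Å^(-3)

The normalization condition is ∫|u|² 4πr² dr = 1 from 0 to ∞.
The angular integral contributes 4π, leaving ∫₀^∞ r²|u|² dr.
With ∫₀^∞ r^4 e^(−αr) dr = 4!/α^5, with u = A·(1 − r/(2a_0))·e^(−r/(2a_0)), the integral evaluates to A²·[8·π·a_0^3].
Hence A² = 1/[8·π·a_0^3].
With a_0 = 5.973: A² = 0.00018672 and A = 0.013664.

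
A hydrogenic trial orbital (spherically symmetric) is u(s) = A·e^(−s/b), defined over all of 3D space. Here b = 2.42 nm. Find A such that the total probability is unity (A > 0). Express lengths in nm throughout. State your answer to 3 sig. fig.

A ≈ 0.150 nm^(-3/2)

We need A² ∫|f|² 4πs² ds = 1, taking the integral from 0 to ∞.
The angular integral contributes 4π, leaving ∫₀^∞ s²|u|² ds.
Using ∫₀^∞ sⁿ e^(−αs) ds = n!/αⁿ⁺¹, carrying out the integral gives A² · π·b^3.
Setting this equal to 1 gives A² = 1/(π·b^3).
Substituting b = 2.42 gives A² = 0.02246, so A = 0.1499.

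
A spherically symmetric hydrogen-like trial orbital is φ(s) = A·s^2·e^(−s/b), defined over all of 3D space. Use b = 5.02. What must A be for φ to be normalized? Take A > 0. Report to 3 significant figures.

The normalization condition is ∫|φ|² 4πs² ds = 1 from 0 to ∞.
In 3D with spherical symmetry the volume element is 4πs² ds.
The integral (without the A² prefactor) comes out to 45·π·b^7/2.
Plugging in b = 5.02 yields A = 0.0004196.

A ≈ 0.000420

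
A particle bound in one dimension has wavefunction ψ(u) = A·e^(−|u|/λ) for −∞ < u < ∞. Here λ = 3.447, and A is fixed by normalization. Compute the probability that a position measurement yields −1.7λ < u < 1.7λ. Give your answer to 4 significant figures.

P = ∫_{−1.7λ}^{1.7λ} |ψ(u)|² du.
The normalization integral ∫|ψ|²du over the whole domain equals λ·A², and A² cancels in the ratio.
By symmetry take twice the u ≥ 0 contribution in numerator and denominator; the 2's cancel. Let t = u/λ; then A² and the length scale cancel, so P = ∫_{0}^{1.7} e^(-2·t) dt ÷ ∫_{0}^{∞} e^(-2·t) dt.
With ∫ e^(-2·t) dt = -e^(-2·t)/2 + C, the region integral is 1/2 - e^(-17/5)/2 and the full one is 1/2.
Evaluating gives P = 0.96663.

P ≈ 0.9666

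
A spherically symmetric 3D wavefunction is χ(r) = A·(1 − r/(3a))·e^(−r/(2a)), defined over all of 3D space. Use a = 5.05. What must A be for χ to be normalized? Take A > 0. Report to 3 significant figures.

A ≈ 0.0304

Require ∫ |χ|² 4πr² dr = 1 over the whole domain.
The angular integral contributes 4π, leaving ∫₀^∞ r²|χ|² dr.
The integral (without the A² prefactor) comes out to 8·π·a^3/3.
Plugging in a = 5.05 yields A = 0.03044.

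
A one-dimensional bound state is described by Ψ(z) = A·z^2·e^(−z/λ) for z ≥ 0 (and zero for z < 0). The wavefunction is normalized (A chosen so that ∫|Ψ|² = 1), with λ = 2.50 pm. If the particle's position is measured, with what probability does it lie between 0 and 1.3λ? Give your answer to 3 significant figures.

The probability is P = ∫ |Ψ|² dz over [0, 1.3λ].
The normalization integral ∫|Ψ|²dz over the whole domain equals 3·λ^5/4·A², and A² cancels in the ratio.
In terms of u = z/λ (A² and the length scale cancel between numerator and denominator), P = [∫_{0}^{1.3} u^4·e^(-2·u) du] / [∫_{0}^{∞} u^4·e^(-2·u) du].
Using ∫ u^4·e^(-2·u) du = -(u^4/2 + u^3 + 3·u^2/2 + 3·u/2 + 3/4)·e^(-2·u), the numerator is ≈ 0.091932 and the denominator is 3/4.
This works out to P = 0.1226.

P ≈ 0.123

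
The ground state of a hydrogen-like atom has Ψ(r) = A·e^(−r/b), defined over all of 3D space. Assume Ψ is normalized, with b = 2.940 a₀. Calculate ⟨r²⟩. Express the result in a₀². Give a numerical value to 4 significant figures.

By definition ⟨r²⟩ = ∫ r^2 |Ψ(r)|² 4πr² dr.
With ∫₀^∞ r^4 e^(−αr) dr = 4!/α^5, the ratio of the moment integral to the normalization integral gives ⟨r²⟩ = 3·b^2.
Putting b = 2.940 gives 25.931.

⟨r^2⟩ ≈ 25.93 a₀^2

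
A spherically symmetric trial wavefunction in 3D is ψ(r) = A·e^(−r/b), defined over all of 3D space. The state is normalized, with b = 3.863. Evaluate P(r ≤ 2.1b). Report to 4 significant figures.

P = ∫ |ψ|² 4πr² dr over r ≤ 2.1b.
Normalization gives A² = 1/(π·b^3).
In terms of u = r/b (A², 4π and the length scale all cancel between numerator and denominator), P = [∫_{0}^{2.1} u^2·e^(-2·u) du] / [∫_{0}^{∞} u^2·e^(-2·u) du].
With ∫ u^2·e^(-2·u) du = -(2·u^2 + 2·u + 1)·e^(-2·u)/4 + C, the region integral is 1/4 - 701·e^(-21/5)/200 and the full one is 1/4.
Taking the ratio yields P = 0.78976.

P ≈ 0.7898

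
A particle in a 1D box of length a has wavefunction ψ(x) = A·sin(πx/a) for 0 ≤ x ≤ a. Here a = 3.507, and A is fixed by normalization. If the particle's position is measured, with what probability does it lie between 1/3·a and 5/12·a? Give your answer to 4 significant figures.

The probability is P = ∫ |ψ|² dx over [1/3·a, 5/12·a].
The normalization integral ∫|ψ|²dx over the whole domain equals a/2·A², and A² cancels in the ratio.
In terms of u = x/a (A² and the length scale cancel between numerator and denominator), P = [∫_{1/3}^{5/12} sin(π·u)^2 du] / [∫_{0}^{1} sin(π·u)^2 du].
An antiderivative of sin(π·u)^2 is u/2 - sin(2·π·u)/(4·π); evaluating from 1/3 to 5/12 gives -1/(8·π) + 1/24 + √(3)/(8·π), while the full integral is 1/2.
The result is P = (-3 + π + 3·√(3))/(12·π).

P ≈ 0.1416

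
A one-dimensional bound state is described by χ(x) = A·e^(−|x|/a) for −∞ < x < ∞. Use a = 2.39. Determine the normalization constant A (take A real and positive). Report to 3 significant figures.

The normalization condition is ∫|χ|² dx = 1 from −∞ to ∞.
With χ = A·e^(−|x|/a), the integral evaluates to A²·[a].
Setting this equal to 1 gives A² = 1/(a).
Substituting a = 2.39 gives A² = 0.4184, so A = 0.6468.

A ≈ 0.647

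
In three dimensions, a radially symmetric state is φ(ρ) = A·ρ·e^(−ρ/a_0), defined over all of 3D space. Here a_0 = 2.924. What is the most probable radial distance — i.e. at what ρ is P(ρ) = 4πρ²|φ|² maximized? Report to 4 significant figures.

The maximum of P(ρ) = 4πρ²|φ|² occurs where its derivative vanishes.
Solving yields ρ = 2·a_0.
With a_0 = 2.924, the most probable radial distance is 5.8480.

ρ ≈ 5.848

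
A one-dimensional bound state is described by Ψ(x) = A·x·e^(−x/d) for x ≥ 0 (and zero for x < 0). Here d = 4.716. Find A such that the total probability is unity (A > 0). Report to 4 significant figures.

A ≈ 0.1953

Normalization requires ∫|Ψ|² dx = 1, integrated from 0 to ∞.
The integral (without the A² prefactor) comes out to d^3/4.
Setting this equal to 1 gives A² = 1/(d^3/4).
Substituting d = 4.716 gives A² = 0.038136, so A = 0.19529.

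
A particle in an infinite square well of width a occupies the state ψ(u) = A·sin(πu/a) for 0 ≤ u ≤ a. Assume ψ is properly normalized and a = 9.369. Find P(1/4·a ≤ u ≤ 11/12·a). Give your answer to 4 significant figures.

P = ∫_{1/4·a}^{11/12·a} |ψ(u)|² du.
Since A² = 1/(a/2), this is the region integral divided by the full normalization integral.
In terms of t = u/a (A² and the length scale cancel between numerator and denominator), P = [∫_{1/4}^{11/12} sin(π·t)^2 dt] / [∫_{0}^{1} sin(π·t)^2 dt].
An antiderivative of sin(π·t)^2 is t/2 - sin(2·π·t)/(4·π); evaluating from 1/4 to 11/12 gives 3/(8·π) + 1/3, while the full integral is 1/2.
Evaluating gives P = (9 + 8·π)/(12·π).

P ≈ 0.9054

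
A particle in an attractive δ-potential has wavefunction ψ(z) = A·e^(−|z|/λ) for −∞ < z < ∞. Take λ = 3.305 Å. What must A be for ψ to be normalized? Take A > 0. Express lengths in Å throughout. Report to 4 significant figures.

The normalization condition is ∫|ψ|² dz = 1 from −∞ to ∞.
Using ∫₀^∞ zⁿ e^(−αz) dz = n!/αⁿ⁺¹, the integral (without the A² prefactor) comes out to λ.
So A² = (λ)^(−1).
Plugging in λ = 3.305 yields A = 0.55007.

A ≈ 0.5501 Å^(-1/2)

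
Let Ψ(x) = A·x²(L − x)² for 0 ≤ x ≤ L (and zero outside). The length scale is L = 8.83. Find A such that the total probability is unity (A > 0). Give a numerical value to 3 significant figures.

We need A² ∫|f|² dx = 1, taking the integral from 0 to L.
Expanding the polynomial and integrating term by term, carrying out the integral gives A² · L^9/630.
Setting this equal to 1 gives A² = 1/(L^9/630).
With L = 8.83: A² = 0.000001931 and A = 0.001389.

A ≈ 0.00139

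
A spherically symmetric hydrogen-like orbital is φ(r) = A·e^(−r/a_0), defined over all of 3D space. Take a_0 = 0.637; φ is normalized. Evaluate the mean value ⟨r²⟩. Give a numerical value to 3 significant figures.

The expectation value is the |φ|²-weighted average of r^2: ∫ r^2|φ|² 4πr² dr.
The ratio of the moment integral to the normalization integral gives ⟨r²⟩ = 3·a_0^2.
With a_0 = 0.637, ⟨r^2⟩ = 1.217.

⟨r^2⟩ ≈ 1.22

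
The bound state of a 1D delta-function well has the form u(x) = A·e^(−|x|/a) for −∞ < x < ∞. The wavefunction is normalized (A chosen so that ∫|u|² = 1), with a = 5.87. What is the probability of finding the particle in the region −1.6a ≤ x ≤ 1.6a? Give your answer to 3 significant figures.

The probability is P = ∫ |u|² dx over [−1.6a, 1.6a].
With A² fixed by ∫|u|² = 1, i.e. A² = (a)^(−1), substitute and integrate.
Both integrals are even about x = 0, so only the x ≥ 0 halves are needed (the factors of 2 cancel). Substituting t = x/a, A² and the length scale cancel in the ratio: P = ∫_{0}^{1.6} e^(-2·t) dt / ∫_{0}^{∞} e^(-2·t) dt.
With ∫ e^(-2·t) dt = -e^(-2·t)/2 + C, the region integral is 1/2 - e^(-16/5)/2 and the full one is 1/2.
This works out to P = 0.9592.

P ≈ 0.959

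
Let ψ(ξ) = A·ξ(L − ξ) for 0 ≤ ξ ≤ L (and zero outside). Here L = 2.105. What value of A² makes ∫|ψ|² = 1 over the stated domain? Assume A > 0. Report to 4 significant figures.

A^2 ≈ 0.7259

We need A² ∫|f|² dξ = 1, taking the integral from 0 to L.
The integral (without the A² prefactor) comes out to L^5/30.
Setting this equal to 1 gives A² = 1/(L^5/30).
Substituting L = 2.105 gives A² = 0.72587, so A = 0.85198.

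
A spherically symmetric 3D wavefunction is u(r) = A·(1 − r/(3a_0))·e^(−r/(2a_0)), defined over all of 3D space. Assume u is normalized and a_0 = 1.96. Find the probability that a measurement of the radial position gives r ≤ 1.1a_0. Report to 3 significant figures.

P = ∫ |u|² 4πr² dr over r ≤ 1.1a_0.
A² is fixed by ∫₀^∞ 4πr²|u|² dr = 1, i.e. A² = (8·π·a_0^3/3)^(−1).
In terms of t = r/a_0 (A², 4π and the length scale all cancel between numerator and denominator), P = [∫_{0}^{1.1} t^2·(1 - t/3)^2·e^(-t) dt] / [∫_{0}^{∞} t^2·(1 - t/3)^2·e^(-t) dt].
With ∫ t^2·(1 - t/3)^2·e^(-t) dt = (-t^4 + 2·t^3 - 3·t^2 - 6·t - 6)·e^(-t)/9 + C, the region integral is ≈ 0.11069 and the full one is 2/3.
The region integral divided by the full integral gives P = 0.1660.

P ≈ 0.166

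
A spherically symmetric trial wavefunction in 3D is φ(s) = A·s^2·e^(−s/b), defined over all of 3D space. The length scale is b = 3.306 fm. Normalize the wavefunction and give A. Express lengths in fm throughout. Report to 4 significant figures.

Normalization requires ∫|φ|² 4πs² ds = 1, integrated from 0 to ∞.
In 3D with spherical symmetry the volume element is 4πs² ds.
With φ = A·s^2·e^(−s/b), the integral evaluates to A²·[45·π·b^7/2].
Setting this equal to 1 gives A² = 1/(45·π·b^7/2).
Substituting b = 3.306 gives A² = 0.0000032775, so A = 0.0018104.

A ≈ 0.001810 fm^(-7/2)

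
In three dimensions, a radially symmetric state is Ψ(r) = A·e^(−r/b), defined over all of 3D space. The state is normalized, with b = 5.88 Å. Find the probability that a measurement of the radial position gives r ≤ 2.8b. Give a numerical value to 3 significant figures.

P = ∫ |Ψ|² 4πr² dr over r ≤ 2.8b.
Normalization gives A² = 1/(π·b^3).
Substituting u = r/b, A², 4π and the length scale all cancel in the ratio: P = ∫_{0}^{2.8} u^2·e^(-2·u) du / ∫_{0}^{∞} u^2·e^(-2·u) du.
With ∫ u^2·e^(-2·u) du = -(2·u^2 + 2·u + 1)·e^(-2·u)/4 + C, the region integral is 1/4 - 557·e^(-28/5)/100 and the full one is 1/4.
Taking the ratio yields P = 0.9176.

P ≈ 0.918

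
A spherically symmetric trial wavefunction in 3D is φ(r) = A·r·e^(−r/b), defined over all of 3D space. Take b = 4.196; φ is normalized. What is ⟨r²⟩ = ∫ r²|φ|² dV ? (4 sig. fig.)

⟨r^2⟩ ≈ 132.0

The expectation value is the |φ|²-weighted average of r^2: ∫ r^2|φ|² 4πr² dr.
Recall ∫₀^∞ r^m e^(−r/β) dr = m!·β^(m+1), since the A² factors cancel between numerator and denominator, ⟨r²⟩ = 15·b^2/2.
With b = 4.196, ⟨r^2⟩ = 132.05.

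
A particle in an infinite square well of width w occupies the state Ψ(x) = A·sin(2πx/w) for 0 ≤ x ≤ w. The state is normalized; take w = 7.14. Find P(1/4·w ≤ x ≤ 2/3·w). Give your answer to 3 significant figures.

P ≈ 0.348

The probability is P = ∫ |Ψ|² dx over [1/4·w, 2/3·w].
The normalization integral ∫|Ψ|²dx over the whole domain equals w/2·A², and A² cancels in the ratio.
Substituting u = x/w, A² and the length scale cancel in the ratio: P = ∫_{1/4}^{2/3} sin(2·π·u)^2 du / ∫_{0}^{1} sin(2·π·u)^2 du.
An antiderivative of sin(2·π·u)^2 is u/2 - sin(4·π·u)/(8·π); evaluating from 1/4 to 2/3 gives -√(3)/(16·π) + 5/24, while the full integral is 1/2.
Evaluating gives P = -√(3)/(8·π) + 5/12.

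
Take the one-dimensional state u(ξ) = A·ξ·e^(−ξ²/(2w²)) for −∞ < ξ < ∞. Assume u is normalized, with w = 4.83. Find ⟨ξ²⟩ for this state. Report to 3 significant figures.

⟨ξ^2⟩ ≈ 35.0

The expectation value is the |u|²-weighted average of ξ^2: ∫ ξ^2|u|² dξ.
Since the A² factors cancel between numerator and denominator, ⟨ξ²⟩ = 3·w^2/2.
Putting w = 4.83 gives 34.99.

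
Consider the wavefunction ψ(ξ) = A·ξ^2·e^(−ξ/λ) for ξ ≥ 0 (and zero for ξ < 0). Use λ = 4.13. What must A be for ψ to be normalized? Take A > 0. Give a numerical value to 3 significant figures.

A ≈ 0.0333

Require ∫ |ψ|² dξ = 1 over the whole domain.
The integral (without the A² prefactor) comes out to 3·λ^5/4.
Plugging in λ = 4.13 yields A = 0.03331.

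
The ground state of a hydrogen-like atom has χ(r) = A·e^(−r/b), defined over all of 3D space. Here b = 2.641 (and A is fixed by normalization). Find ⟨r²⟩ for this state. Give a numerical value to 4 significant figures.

⟨r^2⟩ ≈ 20.92

By definition ⟨r²⟩ = ∫ r^2 |χ(r)|² 4πr² dr.
The ratio of the moment integral to the normalization integral gives ⟨r²⟩ = 3·b^2.
Putting b = 2.641 gives 20.925.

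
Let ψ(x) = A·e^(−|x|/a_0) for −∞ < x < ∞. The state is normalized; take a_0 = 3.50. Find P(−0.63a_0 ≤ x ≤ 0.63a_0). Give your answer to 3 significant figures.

The probability is P = ∫ |ψ|² dx over [−0.63a_0, 0.63a_0].
With A² fixed by ∫|ψ|² = 1, i.e. A² = (a_0)^(−1), substitute and integrate.
By symmetry take twice the x ≥ 0 contribution in numerator and denominator; the 2's cancel. Substituting u = x/a_0, A² and the length scale cancel in the ratio: P = ∫_{0}^{0.63} e^(-2·u) du / ∫_{0}^{∞} e^(-2·u) du.
Using ∫ e^(-2·u) du = -e^(-2·u)/2, the numerator is 1/2 - e^(-63/50)/2 and the denominator is 1/2.
Taking the ratio, P = 0.7163.

P ≈ 0.716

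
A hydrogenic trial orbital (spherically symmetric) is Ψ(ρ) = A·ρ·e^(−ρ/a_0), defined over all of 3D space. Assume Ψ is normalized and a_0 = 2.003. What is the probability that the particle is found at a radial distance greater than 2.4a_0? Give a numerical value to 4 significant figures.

With dV = 4πρ²dρ, the probability is ∫|Ψ|² dV over ρ > 2.4a_0.
Normalization gives A² = 1/(3·π·a_0^5).
Let u = ρ/a_0; then A², 4π and the length scale all cancel, so P = ∫_{2.4}^{∞} u^4·e^(-2·u) du ÷ ∫_{0}^{∞} u^4·e^(-2·u) du.
An antiderivative of u^4·e^(-2·u) is -(u^4/2 + u^3 + 3·u^2/2 + 3·u/2 + 3/4)·e^(-2·u); evaluating from 2.4 to ∞ gives ≈ 0.357194, while the full integral is 3/4.
The region integral divided by the full integral gives P = 0.47626.

P ≈ 0.4763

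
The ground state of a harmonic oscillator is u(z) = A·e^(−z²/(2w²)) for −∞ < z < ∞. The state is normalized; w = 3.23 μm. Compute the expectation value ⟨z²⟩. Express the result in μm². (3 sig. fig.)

⟨z^2⟩ ≈ 5.22 μm^2

⟨z²⟩ = ∫ z^2 |u|² dz over the full domain.
With ∫_{−∞}^{∞} z^(2m) e^(−αz²) dz = (2m−1)!!·√π / (2^m α^(m+1/2)), since the A² factors cancel between numerator and denominator, ⟨z²⟩ = w^2/2.
With w = 3.23, ⟨z^2⟩ = 5.216.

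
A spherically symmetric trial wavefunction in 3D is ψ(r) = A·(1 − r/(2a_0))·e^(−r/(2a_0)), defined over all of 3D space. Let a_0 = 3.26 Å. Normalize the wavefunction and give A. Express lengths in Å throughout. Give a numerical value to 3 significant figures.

We need A² ∫|f|² 4πr² dr = 1, taking the integral from 0 to ∞.
(Spherical symmetry: dV = 4πr² dr.)
With ψ = A·(1 − r/(2a_0))·e^(−r/(2a_0)), the integral evaluates to A²·[8·π·a_0^3].
Hence A² = 1/[8·π·a_0^3].
With a_0 = 3.26: A² = 0.001148 and A = 0.03389.

A ≈ 0.0339 Å^(-3/2)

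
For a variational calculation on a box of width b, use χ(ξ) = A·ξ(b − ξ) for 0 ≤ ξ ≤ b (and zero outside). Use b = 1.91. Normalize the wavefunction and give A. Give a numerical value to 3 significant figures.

A ≈ 1.09

The normalization condition is ∫|χ|² dξ = 1 from 0 to b.
Expanding the polynomial and integrating term by term, ∫|χ|² dξ = A²·(b^5/30).
Setting this equal to 1 gives A² = 1/(b^5/30).
Substituting b = 1.91 gives A² = 1.180, so A = 1.086.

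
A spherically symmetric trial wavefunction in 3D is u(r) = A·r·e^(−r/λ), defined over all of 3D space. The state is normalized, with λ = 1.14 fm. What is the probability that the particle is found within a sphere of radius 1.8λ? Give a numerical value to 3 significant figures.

P ≈ 0.294

P = ∫ |u|² 4πr² dr over r ≤ 1.8λ.
The full normalization integral is A²·[3·π·λ^5] = 1, fixing A².
In terms of t = r/λ (A², 4π and the length scale all cancel between numerator and denominator), P = [∫_{0}^{1.8} t^4·e^(-2·t) dt] / [∫_{0}^{∞} t^4·e^(-2·t) dt].
With ∫ t^4·e^(-2·t) dt = -(t^4/2 + t^3 + 3·t^2/2 + 3·t/2 + 3/4)·e^(-2·t) + C, the region integral is ≈ 0.22017 and the full one is 3/4.
This evaluates to P = 0.2936.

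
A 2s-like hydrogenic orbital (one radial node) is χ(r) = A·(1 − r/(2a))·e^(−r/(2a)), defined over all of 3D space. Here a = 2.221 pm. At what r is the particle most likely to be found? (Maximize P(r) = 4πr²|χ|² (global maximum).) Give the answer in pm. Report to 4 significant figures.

The maximum of P(r) = 4πr²|χ|² occurs where its derivative vanishes.
This gives r = a·(√(5) + 3).
With a = 2.221, the most probable radial distance is 11.629 pm.

r ≈ 11.63 pm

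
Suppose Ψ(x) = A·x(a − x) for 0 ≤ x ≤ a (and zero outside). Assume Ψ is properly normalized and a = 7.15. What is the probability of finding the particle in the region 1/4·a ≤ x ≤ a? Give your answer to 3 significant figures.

|Ψ|² is the probability density, so P = ∫_{1/4·a}^{a} |Ψ|² dx.
With A² fixed by ∫|Ψ|² = 1, i.e. A² = (a^5/30)^(−1), substitute and integrate.
In terms of u = x/a (A² and the length scale cancel between numerator and denominator), P = [∫_{1/4}^{1} u^2·(1 - u)^2 du] / [∫_{0}^{1} u^2·(1 - u)^2 du].
Using ∫ u^2·(1 - u)^2 du = u^3·(6·u^2 - 15·u + 10)/30, the numerator is 153/5120 and the denominator is 1/30.
The result is P = 459/512.

P ≈ 0.896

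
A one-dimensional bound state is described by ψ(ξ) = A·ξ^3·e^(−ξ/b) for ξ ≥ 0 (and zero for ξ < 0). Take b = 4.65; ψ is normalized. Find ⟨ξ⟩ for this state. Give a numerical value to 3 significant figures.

By definition ⟨ξ⟩ = ∫ ξ |ψ(ξ)|² dξ.
Recall ∫₀^∞ ξ^m e^(−ξ/β) dξ = m!·β^(m+1), evaluating both integrals, ⟨ξ⟩ = 7·b/2.
Putting b = 4.65 gives 16.28.

⟨ξ⟩ ≈ 16.3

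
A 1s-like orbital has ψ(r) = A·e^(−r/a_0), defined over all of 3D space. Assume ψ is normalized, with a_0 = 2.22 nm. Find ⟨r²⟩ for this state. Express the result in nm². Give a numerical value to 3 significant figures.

By definition ⟨r²⟩ = ∫ r^2 |ψ(r)|² 4πr² dr.
Using ∫₀^∞ rⁿ e^(−αr) dr = n!/αⁿ⁺¹, since the A² factors cancel between numerator and denominator, ⟨r²⟩ = 3·a_0^2.
With a_0 = 2.22, ⟨r^2⟩ = 14.79.

⟨r^2⟩ ≈ 14.8 nm^2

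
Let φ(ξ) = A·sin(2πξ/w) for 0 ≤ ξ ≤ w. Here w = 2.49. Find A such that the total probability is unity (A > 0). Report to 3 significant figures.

Require ∫ |φ|² dξ = 1 over the whole domain.
∫|φ|² dξ = A²·(w/2).
Setting this equal to 1 gives A² = 1/(w/2).
With w = 2.49: A² = 0.8032 and A = 0.8962.

A ≈ 0.896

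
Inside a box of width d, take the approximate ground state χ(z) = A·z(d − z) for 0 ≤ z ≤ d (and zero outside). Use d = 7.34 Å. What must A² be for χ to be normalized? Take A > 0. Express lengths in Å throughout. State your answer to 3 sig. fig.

A^2 ≈ 0.00141 Å^(-5)

We need A² ∫|f|² dz = 1, taking the integral from 0 to d.
Expanding the polynomial and integrating term by term, with χ = A·z(d − z), the integral evaluates to A²·[d^5/30].
With d = 7.34: A² = 0.001408 and A = 0.03752.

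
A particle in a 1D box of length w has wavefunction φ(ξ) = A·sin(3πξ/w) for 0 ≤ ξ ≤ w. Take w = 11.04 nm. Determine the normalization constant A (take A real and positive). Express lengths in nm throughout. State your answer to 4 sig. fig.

A ≈ 0.4256 nm^(-1/2)

Normalization requires ∫|φ|² dξ = 1, integrated from 0 to w.
Carrying out the integral gives A² · w/2.
So A² = (w/2)^(−1).
With w = 11.04: A² = 0.18116 and A = 0.42563.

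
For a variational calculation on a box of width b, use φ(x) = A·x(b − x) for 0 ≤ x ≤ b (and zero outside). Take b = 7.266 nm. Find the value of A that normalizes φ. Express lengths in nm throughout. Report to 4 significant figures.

Normalization requires ∫|φ|² dx = 1, integrated from 0 to b.
Expanding the polynomial and integrating term by term, ∫|φ|² dx = A²·(b^5/30).
With b = 7.266: A² = 0.0014813 and A = 0.038488.

A ≈ 0.03849 nm^(-5/2)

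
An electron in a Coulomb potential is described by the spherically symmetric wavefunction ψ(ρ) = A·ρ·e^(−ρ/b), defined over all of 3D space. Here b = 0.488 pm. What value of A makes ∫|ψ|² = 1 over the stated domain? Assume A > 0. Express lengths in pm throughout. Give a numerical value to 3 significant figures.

Require ∫ |ψ|² 4πρ² dρ = 1 over the whole domain.
The angular integral contributes 4π, leaving ∫₀^∞ ρ²|ψ|² dρ.
With ∫₀^∞ ρ^4 e^(−αρ) dρ = 4!/α^5, ∫|ψ|² 4πρ² dρ = A²·(3·π·b^5).
Hence A² = 1/[3·π·b^5].
With b = 0.488: A² = 3.834 and A = 1.958.

A ≈ 1.96 pm^(-5/2)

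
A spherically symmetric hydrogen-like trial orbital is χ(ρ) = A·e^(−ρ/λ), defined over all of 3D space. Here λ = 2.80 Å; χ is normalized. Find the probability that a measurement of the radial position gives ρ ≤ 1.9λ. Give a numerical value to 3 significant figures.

P ≈ 0.731

P = ∫ |χ|² 4πρ² dρ over ρ ≤ 1.9λ.
A² is fixed by ∫₀^∞ 4πρ²|χ|² dρ = 1, i.e. A² = (π·λ^3)^(−1).
Substituting u = ρ/λ, A², 4π and the length scale all cancel in the ratio: P = ∫_{0}^{1.9} u^2·e^(-2·u) du / ∫_{0}^{∞} u^2·e^(-2·u) du.
Using ∫ u^2·e^(-2·u) du = -(2·u^2 + 2·u + 1)·e^(-2·u)/4, the numerator is 1/4 - 601·e^(-19/5)/200 and the denominator is 1/4.
Taking the ratio yields P = 0.7311.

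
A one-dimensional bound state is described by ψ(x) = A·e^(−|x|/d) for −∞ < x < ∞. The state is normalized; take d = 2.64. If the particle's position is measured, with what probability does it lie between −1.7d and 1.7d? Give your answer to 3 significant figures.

P = ∫_{−1.7d}^{1.7d} |ψ(x)|² dx.
The normalization integral ∫|ψ|²dx over the whole domain equals d·A², and A² cancels in the ratio.
By symmetry take twice the x ≥ 0 contribution in numerator and denominator; the 2's cancel. In terms of u = x/d (A² and the length scale cancel between numerator and denominator), P = [∫_{0}^{1.7} e^(-2·u) du] / [∫_{0}^{∞} e^(-2·u) du].
With ∫ e^(-2·u) du = -e^(-2·u)/2 + C, the region integral is 1/2 - e^(-17/5)/2 and the full one is 1/2.
The result is P = 0.9666.

P ≈ 0.967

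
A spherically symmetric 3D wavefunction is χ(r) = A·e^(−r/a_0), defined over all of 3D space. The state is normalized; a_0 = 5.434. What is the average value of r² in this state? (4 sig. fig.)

⟨r²⟩ = ∫ r^2 |χ|² 4πr² dr over the full domain.
Evaluating both integrals, ⟨r²⟩ = 3·a_0^2.
With a_0 = 5.434, ⟨r^2⟩ = 88.585.

⟨r^2⟩ ≈ 88.59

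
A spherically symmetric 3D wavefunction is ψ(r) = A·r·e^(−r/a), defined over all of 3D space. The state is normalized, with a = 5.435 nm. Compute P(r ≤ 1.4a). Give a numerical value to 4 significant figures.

With dV = 4πr²dr, the probability is ∫|ψ|² dV over r ≤ 1.4a.
The full normalization integral is A²·[3·π·a^5] = 1, fixing A².
Substituting u = r/a, A², 4π and the length scale all cancel in the ratio: P = ∫_{0}^{1.4} u^4·e^(-2·u) du / ∫_{0}^{∞} u^4·e^(-2·u) du.
An antiderivative of u^4·e^(-2·u) is -(u^4/2 + u^3 + 3·u^2/2 + 3·u/2 + 3/4)·e^(-2·u); evaluating from 0 to 1.4 gives ≈ 0.114243, while the full integral is 3/4.
Taking the ratio yields P = 0.15232.

P ≈ 0.1523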